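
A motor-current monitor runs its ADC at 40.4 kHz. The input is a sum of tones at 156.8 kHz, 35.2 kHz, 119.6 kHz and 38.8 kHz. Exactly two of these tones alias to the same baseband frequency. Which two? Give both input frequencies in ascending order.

38.8 kHz, 119.6 kHz

fs/2 = 20.2 kHz.
156.8 kHz mod fs = 35.6 kHz.
35.6 kHz > fs/2 = 20.2 kHz, folds to fs − 35.6 kHz = 4.8 kHz.
35.2 kHz > fs/2 = 20.2 kHz, folds to fs − 35.2 kHz = 5.2 kHz.
119.6 kHz mod fs = 38.8 kHz.
38.8 kHz > fs/2 = 20.2 kHz, folds to fs − 38.8 kHz = 1.6 kHz.
38.8 kHz > fs/2 = 20.2 kHz, folds to fs − 38.8 kHz = 1.6 kHz.
38.8 kHz and 119.6 kHz both map to 1.6 kHz.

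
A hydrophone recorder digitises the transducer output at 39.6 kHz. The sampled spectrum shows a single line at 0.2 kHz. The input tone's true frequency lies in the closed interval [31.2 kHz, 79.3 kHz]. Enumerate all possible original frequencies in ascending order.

39.4 kHz, 39.8 kHz, 79 kHz

Frequencies that alias to 0.2 kHz are k·fs ± 0.2 kHz for integer k ≥ 0.
k=0: 0.2 kHz.
k=1: 39.4 kHz, 39.8 kHz.
k=2: 79 kHz, 79.4 kHz.
k=3: 118.6 kHz, 119 kHz.
Within [31.2 kHz, 79.3 kHz]: 39.4 kHz, 39.8 kHz, 79 kHz.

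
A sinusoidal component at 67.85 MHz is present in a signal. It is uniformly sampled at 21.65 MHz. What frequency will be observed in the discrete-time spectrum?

67.85 MHz mod fs = 2.9 MHz.
2.9 MHz ≤ fs/2 = 10.825 MHz, appears at 2.9 MHz.

2.9 MHz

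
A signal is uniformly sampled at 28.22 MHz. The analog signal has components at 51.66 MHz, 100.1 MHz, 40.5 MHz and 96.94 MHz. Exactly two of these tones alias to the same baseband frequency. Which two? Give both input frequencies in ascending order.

fs/2 = 14.11 MHz.
51.66 MHz mod fs = 23.44 MHz.
23.44 MHz > fs/2 = 14.11 MHz, folds to fs − 23.44 MHz = 4.78 MHz.
100.1 MHz mod fs = 15.44 MHz.
15.44 MHz > fs/2 = 14.11 MHz, folds to fs − 15.44 MHz = 12.78 MHz.
40.5 MHz mod fs = 12.28 MHz.
12.28 MHz ≤ fs/2 = 14.11 MHz, appears at 12.28 MHz.
96.94 MHz mod fs = 12.28 MHz.
12.28 MHz ≤ fs/2 = 14.11 MHz, appears at 12.28 MHz.
40.5 MHz and 96.94 MHz both map to 12.28 MHz.

40.5 MHz, 96.94 MHz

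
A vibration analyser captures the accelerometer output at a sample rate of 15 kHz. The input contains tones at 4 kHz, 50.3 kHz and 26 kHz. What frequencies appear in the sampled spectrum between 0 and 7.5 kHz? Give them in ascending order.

fs/2 = 7.5 kHz.
4 kHz ≤ fs/2 = 7.5 kHz, passes unchanged.
50.3 kHz mod fs = 5.3 kHz.
5.3 kHz ≤ fs/2 = 7.5 kHz, appears at 5.3 kHz.
26 kHz mod fs = 11 kHz.
11 kHz > fs/2 = 7.5 kHz, folds to fs − 11 kHz = 4 kHz.
Distinct values: {4 kHz, 5.3 kHz}.

4 kHz, 5.3 kHz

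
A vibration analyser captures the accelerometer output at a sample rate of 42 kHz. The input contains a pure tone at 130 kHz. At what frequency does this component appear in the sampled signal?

130 kHz mod fs = 4 kHz.
4 kHz ≤ fs/2 = 21 kHz, appears at 4 kHz.

4 kHz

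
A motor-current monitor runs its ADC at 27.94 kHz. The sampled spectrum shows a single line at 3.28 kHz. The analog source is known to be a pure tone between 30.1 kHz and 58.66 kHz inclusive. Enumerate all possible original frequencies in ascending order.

31.22 kHz, 52.6 kHz

Frequencies that alias to 3.28 kHz are k·fs ± 3.28 kHz for integer k ≥ 0.
k=0: 3.28 kHz.
k=1: 24.66 kHz, 31.22 kHz.
k=2: 52.6 kHz, 59.16 kHz.
k=3: 80.54 kHz, 87.1 kHz.
Within [30.1 kHz, 58.66 kHz]: 31.22 kHz, 52.6 kHz.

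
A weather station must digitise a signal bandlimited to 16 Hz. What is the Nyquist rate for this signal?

Nyquist rate = 2 × 16 Hz = 32 Hz.

32 Hz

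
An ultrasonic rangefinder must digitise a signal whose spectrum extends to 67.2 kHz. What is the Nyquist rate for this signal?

134.4 kHz

Nyquist rate = 2 × 67.2 kHz = 134.4 kHz.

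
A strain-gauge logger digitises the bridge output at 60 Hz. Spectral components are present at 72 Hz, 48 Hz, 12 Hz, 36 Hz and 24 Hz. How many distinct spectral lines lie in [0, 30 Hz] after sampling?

fs/2 = 30 Hz.
72 Hz mod fs = 12 Hz.
12 Hz ≤ fs/2 = 30 Hz, appears at 12 Hz.
48 Hz > fs/2 = 30 Hz, folds to fs − 48 Hz = 12 Hz.
12 Hz ≤ fs/2 = 30 Hz, passes unchanged.
36 Hz > fs/2 = 30 Hz, folds to fs − 36 Hz = 24 Hz.
24 Hz ≤ fs/2 = 30 Hz, passes unchanged.
Distinct values: {12 Hz, 24 Hz} → 2.

2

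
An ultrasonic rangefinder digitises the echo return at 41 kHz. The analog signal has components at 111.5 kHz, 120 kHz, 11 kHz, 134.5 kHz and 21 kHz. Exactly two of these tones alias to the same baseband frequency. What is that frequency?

11.5 kHz

fs/2 = 20.5 kHz.
111.5 kHz mod fs = 29.5 kHz.
29.5 kHz > fs/2 = 20.5 kHz, folds to fs − 29.5 kHz = 11.5 kHz.
120 kHz mod fs = 38 kHz.
38 kHz > fs/2 = 20.5 kHz, folds to fs − 38 kHz = 3 kHz.
11 kHz ≤ fs/2 = 20.5 kHz, passes unchanged.
134.5 kHz mod fs = 11.5 kHz.
11.5 kHz ≤ fs/2 = 20.5 kHz, appears at 11.5 kHz.
21 kHz > fs/2 = 20.5 kHz, folds to fs − 21 kHz = 20 kHz.
111.5 kHz and 134.5 kHz both map to 11.5 kHz.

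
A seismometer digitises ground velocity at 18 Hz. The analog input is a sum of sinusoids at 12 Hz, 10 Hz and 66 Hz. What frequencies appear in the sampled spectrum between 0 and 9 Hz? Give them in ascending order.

fs/2 = 9 Hz.
12 Hz > fs/2 = 9 Hz, folds to fs − 12 Hz = 6 Hz.
10 Hz > fs/2 = 9 Hz, folds to fs − 10 Hz = 8 Hz.
66 Hz mod fs = 12 Hz.
12 Hz > fs/2 = 9 Hz, folds to fs − 12 Hz = 6 Hz.
Distinct values: {6 Hz, 8 Hz}.

6 Hz, 8 Hz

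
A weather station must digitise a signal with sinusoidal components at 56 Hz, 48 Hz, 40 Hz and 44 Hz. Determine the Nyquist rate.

112 Hz

Highest-frequency component: 56 Hz.
Nyquist rate = 2 × 56 Hz = 112 Hz.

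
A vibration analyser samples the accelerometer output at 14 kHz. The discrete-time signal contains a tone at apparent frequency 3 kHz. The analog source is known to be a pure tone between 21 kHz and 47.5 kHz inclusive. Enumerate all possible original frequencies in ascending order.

Frequencies that alias to 3 kHz are k·fs ± 3 kHz for integer k ≥ 0.
k=0: 3 kHz.
k=1: 11 kHz, 17 kHz.
k=2: 25 kHz, 31 kHz.
k=3: 39 kHz, 45 kHz.
k=4: 53 kHz, 59 kHz.
Within [21 kHz, 47.5 kHz]: 25 kHz, 31 kHz, 39 kHz, 45 kHz.

25 kHz, 31 kHz, 39 kHz, 45 kHz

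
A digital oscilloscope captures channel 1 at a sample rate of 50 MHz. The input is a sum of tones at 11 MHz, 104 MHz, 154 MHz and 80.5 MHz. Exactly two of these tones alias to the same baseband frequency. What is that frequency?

4 MHz

fs/2 = 25 MHz.
11 MHz ≤ fs/2 = 25 MHz, passes unchanged.
104 MHz mod fs = 4 MHz.
4 MHz ≤ fs/2 = 25 MHz, appears at 4 MHz.
154 MHz mod fs = 4 MHz.
4 MHz ≤ fs/2 = 25 MHz, appears at 4 MHz.
80.5 MHz mod fs = 30.5 MHz.
30.5 MHz > fs/2 = 25 MHz, folds to fs − 30.5 MHz = 19.5 MHz.
104 MHz and 154 MHz both map to 4 MHz.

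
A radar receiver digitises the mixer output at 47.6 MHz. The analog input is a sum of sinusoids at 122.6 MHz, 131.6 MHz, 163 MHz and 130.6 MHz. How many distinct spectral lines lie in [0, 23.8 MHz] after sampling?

fs/2 = 23.8 MHz.
122.6 MHz mod fs = 27.4 MHz.
27.4 MHz > fs/2 = 23.8 MHz, folds to fs − 27.4 MHz = 20.2 MHz.
131.6 MHz mod fs = 36.4 MHz.
36.4 MHz > fs/2 = 23.8 MHz, folds to fs − 36.4 MHz = 11.2 MHz.
163 MHz mod fs = 20.2 MHz.
20.2 MHz ≤ fs/2 = 23.8 MHz, appears at 20.2 MHz.
130.6 MHz mod fs = 35.4 MHz.
35.4 MHz > fs/2 = 23.8 MHz, folds to fs − 35.4 MHz = 12.2 MHz.
Distinct values: {11.2 MHz, 12.2 MHz, 20.2 MHz} → 3.

3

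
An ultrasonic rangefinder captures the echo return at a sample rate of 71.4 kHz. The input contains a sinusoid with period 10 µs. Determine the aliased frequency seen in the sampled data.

T = 10 µs → f = 1/T = 100 kHz.
100 kHz mod fs = 28.6 kHz.
28.6 kHz ≤ fs/2 = 35.7 kHz, appears at 28.6 kHz.

28.6 kHz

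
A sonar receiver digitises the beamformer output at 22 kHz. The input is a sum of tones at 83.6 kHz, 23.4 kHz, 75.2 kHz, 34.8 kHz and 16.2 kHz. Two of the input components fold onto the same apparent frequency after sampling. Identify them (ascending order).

34.8 kHz, 75.2 kHz

fs/2 = 11 kHz.
83.6 kHz mod fs = 17.6 kHz.
17.6 kHz > fs/2 = 11 kHz, folds to fs − 17.6 kHz = 4.4 kHz.
23.4 kHz mod fs = 1.4 kHz.
1.4 kHz ≤ fs/2 = 11 kHz, appears at 1.4 kHz.
75.2 kHz mod fs = 9.2 kHz.
9.2 kHz ≤ fs/2 = 11 kHz, appears at 9.2 kHz.
34.8 kHz mod fs = 12.8 kHz.
12.8 kHz > fs/2 = 11 kHz, folds to fs − 12.8 kHz = 9.2 kHz.
16.2 kHz > fs/2 = 11 kHz, folds to fs − 16.2 kHz = 5.8 kHz.
34.8 kHz and 75.2 kHz both map to 9.2 kHz.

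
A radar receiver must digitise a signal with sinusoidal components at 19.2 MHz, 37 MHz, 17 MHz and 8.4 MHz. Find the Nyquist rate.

Highest-frequency component: 37 MHz.
Nyquist rate = 2 × 37 MHz = 74 MHz.

74 MHz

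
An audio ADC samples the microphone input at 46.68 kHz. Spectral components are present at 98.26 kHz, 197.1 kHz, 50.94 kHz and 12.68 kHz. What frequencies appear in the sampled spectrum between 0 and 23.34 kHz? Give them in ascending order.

4.26 kHz, 4.9 kHz, 10.38 kHz, 12.68 kHz

fs/2 = 23.34 kHz.
98.26 kHz mod fs = 4.9 kHz.
4.9 kHz ≤ fs/2 = 23.34 kHz, appears at 4.9 kHz.
197.1 kHz mod fs = 10.38 kHz.
10.38 kHz ≤ fs/2 = 23.34 kHz, appears at 10.38 kHz.
50.94 kHz mod fs = 4.26 kHz.
4.26 kHz ≤ fs/2 = 23.34 kHz, appears at 4.26 kHz.
12.68 kHz ≤ fs/2 = 23.34 kHz, passes unchanged.
Distinct values: {4.26 kHz, 4.9 kHz, 10.38 kHz, 12.68 kHz}.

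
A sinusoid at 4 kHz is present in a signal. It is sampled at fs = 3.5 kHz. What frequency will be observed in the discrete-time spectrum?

4 kHz mod fs = 0.5 kHz.
0.5 kHz ≤ fs/2 = 1.75 kHz, appears at 0.5 kHz.

0.5 kHz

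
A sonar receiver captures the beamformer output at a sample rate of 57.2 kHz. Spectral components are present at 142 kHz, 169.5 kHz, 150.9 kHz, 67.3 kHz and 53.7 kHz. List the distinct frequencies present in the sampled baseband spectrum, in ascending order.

fs/2 = 28.6 kHz.
142 kHz mod fs = 27.6 kHz.
27.6 kHz ≤ fs/2 = 28.6 kHz, appears at 27.6 kHz.
169.5 kHz mod fs = 55.1 kHz.
55.1 kHz > fs/2 = 28.6 kHz, folds to fs − 55.1 kHz = 2.1 kHz.
150.9 kHz mod fs = 36.5 kHz.
36.5 kHz > fs/2 = 28.6 kHz, folds to fs − 36.5 kHz = 20.7 kHz.
67.3 kHz mod fs = 10.1 kHz.
10.1 kHz ≤ fs/2 = 28.6 kHz, appears at 10.1 kHz.
53.7 kHz > fs/2 = 28.6 kHz, folds to fs − 53.7 kHz = 3.5 kHz.
Distinct values: {2.1 kHz, 3.5 kHz, 10.1 kHz, 20.7 kHz, 27.6 kHz}.

2.1 kHz, 3.5 kHz, 10.1 kHz, 20.7 kHz, 27.6 kHz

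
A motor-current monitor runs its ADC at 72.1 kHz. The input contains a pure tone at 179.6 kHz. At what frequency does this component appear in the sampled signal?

35.4 kHz

179.6 kHz mod fs = 35.4 kHz.
35.4 kHz ≤ fs/2 = 36.05 kHz, appears at 35.4 kHz.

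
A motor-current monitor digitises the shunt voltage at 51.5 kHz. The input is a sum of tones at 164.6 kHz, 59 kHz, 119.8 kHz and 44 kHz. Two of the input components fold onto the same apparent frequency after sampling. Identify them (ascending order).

44 kHz, 59 kHz

fs/2 = 25.75 kHz.
164.6 kHz mod fs = 10.1 kHz.
10.1 kHz ≤ fs/2 = 25.75 kHz, appears at 10.1 kHz.
59 kHz mod fs = 7.5 kHz.
7.5 kHz ≤ fs/2 = 25.75 kHz, appears at 7.5 kHz.
119.8 kHz mod fs = 16.8 kHz.
16.8 kHz ≤ fs/2 = 25.75 kHz, appears at 16.8 kHz.
44 kHz > fs/2 = 25.75 kHz, folds to fs − 44 kHz = 7.5 kHz.
44 kHz and 59 kHz both map to 7.5 kHz.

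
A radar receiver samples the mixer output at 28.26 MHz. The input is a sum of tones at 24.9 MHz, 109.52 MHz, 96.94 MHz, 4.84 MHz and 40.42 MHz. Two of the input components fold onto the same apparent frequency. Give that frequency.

fs/2 = 14.13 MHz.
24.9 MHz > fs/2 = 14.13 MHz, folds to fs − 24.9 MHz = 3.36 MHz.
109.52 MHz mod fs = 24.74 MHz.
24.74 MHz > fs/2 = 14.13 MHz, folds to fs − 24.74 MHz = 3.52 MHz.
96.94 MHz mod fs = 12.16 MHz.
12.16 MHz ≤ fs/2 = 14.13 MHz, appears at 12.16 MHz.
4.84 MHz ≤ fs/2 = 14.13 MHz, passes unchanged.
40.42 MHz mod fs = 12.16 MHz.
12.16 MHz ≤ fs/2 = 14.13 MHz, appears at 12.16 MHz.
40.42 MHz and 96.94 MHz both map to 12.16 MHz.

12.16 MHz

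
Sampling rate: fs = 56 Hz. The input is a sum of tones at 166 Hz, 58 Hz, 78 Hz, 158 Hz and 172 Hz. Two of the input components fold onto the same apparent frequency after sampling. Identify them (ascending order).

58 Hz, 166 Hz

fs/2 = 28 Hz.
166 Hz mod fs = 54 Hz.
54 Hz > fs/2 = 28 Hz, folds to fs − 54 Hz = 2 Hz.
58 Hz mod fs = 2 Hz.
2 Hz ≤ fs/2 = 28 Hz, appears at 2 Hz.
78 Hz mod fs = 22 Hz.
22 Hz ≤ fs/2 = 28 Hz, appears at 22 Hz.
158 Hz mod fs = 46 Hz.
46 Hz > fs/2 = 28 Hz, folds to fs − 46 Hz = 10 Hz.
172 Hz mod fs = 4 Hz.
4 Hz ≤ fs/2 = 28 Hz, appears at 4 Hz.
58 Hz and 166 Hz both map to 2 Hz.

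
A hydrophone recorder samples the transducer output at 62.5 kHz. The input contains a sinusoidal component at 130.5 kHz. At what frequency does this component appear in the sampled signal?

130.5 kHz mod fs = 5.5 kHz.
5.5 kHz ≤ fs/2 = 31.25 kHz, appears at 5.5 kHz.

5.5 kHz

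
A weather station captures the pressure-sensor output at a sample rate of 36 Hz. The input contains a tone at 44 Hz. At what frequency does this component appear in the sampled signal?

8 Hz

44 Hz mod fs = 8 Hz.
8 Hz ≤ fs/2 = 18 Hz, appears at 8 Hz.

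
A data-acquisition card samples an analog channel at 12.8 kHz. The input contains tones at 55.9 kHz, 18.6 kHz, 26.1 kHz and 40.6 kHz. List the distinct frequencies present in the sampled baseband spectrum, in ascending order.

fs/2 = 6.4 kHz.
55.9 kHz mod fs = 4.7 kHz.
4.7 kHz ≤ fs/2 = 6.4 kHz, appears at 4.7 kHz.
18.6 kHz mod fs = 5.8 kHz.
5.8 kHz ≤ fs/2 = 6.4 kHz, appears at 5.8 kHz.
26.1 kHz mod fs = 0.5 kHz.
0.5 kHz ≤ fs/2 = 6.4 kHz, appears at 0.5 kHz.
40.6 kHz mod fs = 2.2 kHz.
2.2 kHz ≤ fs/2 = 6.4 kHz, appears at 2.2 kHz.
Distinct values: {0.5 kHz, 2.2 kHz, 4.7 kHz, 5.8 kHz}.

0.5 kHz, 2.2 kHz, 4.7 kHz, 5.8 kHz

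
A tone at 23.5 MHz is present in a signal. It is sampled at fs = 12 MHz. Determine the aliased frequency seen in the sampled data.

0.5 MHz

23.5 MHz mod fs = 11.5 MHz.
11.5 MHz > fs/2 = 6 MHz, folds to fs − 11.5 MHz = 0.5 MHz.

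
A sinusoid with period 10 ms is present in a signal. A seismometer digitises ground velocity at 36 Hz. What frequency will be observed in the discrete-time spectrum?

T = 10 ms → f = 1/T = 100 Hz.
100 Hz mod fs = 28 Hz.
28 Hz > fs/2 = 18 Hz, folds to fs − 28 Hz = 8 Hz.

8 Hz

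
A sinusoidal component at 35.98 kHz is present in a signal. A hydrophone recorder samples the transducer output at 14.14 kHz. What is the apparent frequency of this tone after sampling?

35.98 kHz mod fs = 7.7 kHz.
7.7 kHz > fs/2 = 7.07 kHz, folds to fs − 7.7 kHz = 6.44 kHz.

6.44 kHz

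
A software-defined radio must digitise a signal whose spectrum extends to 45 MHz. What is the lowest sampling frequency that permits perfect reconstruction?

Nyquist rate = 2 × 45 MHz = 90 MHz.

90 MHz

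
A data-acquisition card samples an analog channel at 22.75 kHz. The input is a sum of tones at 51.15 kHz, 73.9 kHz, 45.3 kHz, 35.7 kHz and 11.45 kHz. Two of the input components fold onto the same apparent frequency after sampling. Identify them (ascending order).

fs/2 = 11.375 kHz.
51.15 kHz mod fs = 5.65 kHz.
5.65 kHz ≤ fs/2 = 11.375 kHz, appears at 5.65 kHz.
73.9 kHz mod fs = 5.65 kHz.
5.65 kHz ≤ fs/2 = 11.375 kHz, appears at 5.65 kHz.
45.3 kHz mod fs = 22.55 kHz.
22.55 kHz > fs/2 = 11.375 kHz, folds to fs − 22.55 kHz = 0.2 kHz.
35.7 kHz mod fs = 12.95 kHz.
12.95 kHz > fs/2 = 11.375 kHz, folds to fs − 12.95 kHz = 9.8 kHz.
11.45 kHz > fs/2 = 11.375 kHz, folds to fs − 11.45 kHz = 11.3 kHz.
51.15 kHz and 73.9 kHz both map to 5.65 kHz.

51.15 kHz, 73.9 kHz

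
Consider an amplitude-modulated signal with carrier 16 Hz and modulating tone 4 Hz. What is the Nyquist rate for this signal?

AM sidebands sit at fc ± fm = 12 Hz and 20 Hz.
Highest-frequency component: 20 Hz.
Nyquist rate = 2 × 20 Hz = 40 Hz.

40 Hz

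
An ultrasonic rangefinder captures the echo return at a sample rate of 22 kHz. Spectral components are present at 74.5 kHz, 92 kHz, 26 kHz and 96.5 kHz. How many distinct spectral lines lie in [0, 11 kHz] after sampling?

2

fs/2 = 11 kHz.
74.5 kHz mod fs = 8.5 kHz.
8.5 kHz ≤ fs/2 = 11 kHz, appears at 8.5 kHz.
92 kHz mod fs = 4 kHz.
4 kHz ≤ fs/2 = 11 kHz, appears at 4 kHz.
26 kHz mod fs = 4 kHz.
4 kHz ≤ fs/2 = 11 kHz, appears at 4 kHz.
96.5 kHz mod fs = 8.5 kHz.
8.5 kHz ≤ fs/2 = 11 kHz, appears at 8.5 kHz.
Distinct values: {4 kHz, 8.5 kHz} → 2.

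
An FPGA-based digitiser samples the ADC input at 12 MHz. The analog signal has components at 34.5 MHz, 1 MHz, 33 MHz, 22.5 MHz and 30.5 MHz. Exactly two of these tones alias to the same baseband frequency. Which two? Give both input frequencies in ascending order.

fs/2 = 6 MHz.
34.5 MHz mod fs = 10.5 MHz.
10.5 MHz > fs/2 = 6 MHz, folds to fs − 10.5 MHz = 1.5 MHz.
1 MHz ≤ fs/2 = 6 MHz, passes unchanged.
33 MHz mod fs = 9 MHz.
9 MHz > fs/2 = 6 MHz, folds to fs − 9 MHz = 3 MHz.
22.5 MHz mod fs = 10.5 MHz.
10.5 MHz > fs/2 = 6 MHz, folds to fs − 10.5 MHz = 1.5 MHz.
30.5 MHz mod fs = 6.5 MHz.
6.5 MHz > fs/2 = 6 MHz, folds to fs − 6.5 MHz = 5.5 MHz.
22.5 MHz and 34.5 MHz both map to 1.5 MHz.

22.5 MHz, 34.5 MHz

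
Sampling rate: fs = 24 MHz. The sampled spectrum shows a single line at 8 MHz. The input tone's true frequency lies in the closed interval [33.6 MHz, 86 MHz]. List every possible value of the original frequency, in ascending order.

Frequencies that alias to 8 MHz are k·fs ± 8 MHz for integer k ≥ 0.
k=0: 8 MHz.
k=1: 16 MHz, 32 MHz.
k=2: 40 MHz, 56 MHz.
k=3: 64 MHz, 80 MHz.
k=4: 88 MHz, 104 MHz.
Within [33.6 MHz, 86 MHz]: 40 MHz, 56 MHz, 64 MHz, 80 MHz.

40 MHz, 56 MHz, 64 MHz, 80 MHz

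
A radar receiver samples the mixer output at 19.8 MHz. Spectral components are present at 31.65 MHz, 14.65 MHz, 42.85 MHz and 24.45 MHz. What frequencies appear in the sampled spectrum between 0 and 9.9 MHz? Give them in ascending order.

3.25 MHz, 4.65 MHz, 5.15 MHz, 7.95 MHz

fs/2 = 9.9 MHz.
31.65 MHz mod fs = 11.85 MHz.
11.85 MHz > fs/2 = 9.9 MHz, folds to fs − 11.85 MHz = 7.95 MHz.
14.65 MHz > fs/2 = 9.9 MHz, folds to fs − 14.65 MHz = 5.15 MHz.
42.85 MHz mod fs = 3.25 MHz.
3.25 MHz ≤ fs/2 = 9.9 MHz, appears at 3.25 MHz.
24.45 MHz mod fs = 4.65 MHz.
4.65 MHz ≤ fs/2 = 9.9 MHz, appears at 4.65 MHz.
Distinct values: {3.25 MHz, 4.65 MHz, 5.15 MHz, 7.95 MHz}.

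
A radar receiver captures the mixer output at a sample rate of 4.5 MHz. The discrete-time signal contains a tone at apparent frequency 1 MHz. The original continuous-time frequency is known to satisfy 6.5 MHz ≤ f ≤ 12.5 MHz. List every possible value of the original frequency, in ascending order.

8 MHz, 10 MHz, 12.5 MHz

Frequencies that alias to 1 MHz are k·fs ± 1 MHz for integer k ≥ 0.
k=0: 1 MHz.
k=1: 3.5 MHz, 5.5 MHz.
k=2: 8 MHz, 10 MHz.
k=3: 12.5 MHz, 14.5 MHz.
k=4: 17 MHz, 19 MHz.
Within [6.5 MHz, 12.5 MHz]: 8 MHz, 10 MHz, 12.5 MHz.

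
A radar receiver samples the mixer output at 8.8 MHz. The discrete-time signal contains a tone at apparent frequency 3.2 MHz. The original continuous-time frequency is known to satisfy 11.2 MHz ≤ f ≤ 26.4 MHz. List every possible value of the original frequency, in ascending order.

12 MHz, 14.4 MHz, 20.8 MHz, 23.2 MHz

Frequencies that alias to 3.2 MHz are k·fs ± 3.2 MHz for integer k ≥ 0.
k=0: 3.2 MHz.
k=1: 5.6 MHz, 12 MHz.
k=2: 14.4 MHz, 20.8 MHz.
k=3: 23.2 MHz, 29.6 MHz.
k=4: 32 MHz, 38.4 MHz.
Within [11.2 MHz, 26.4 MHz]: 12 MHz, 14.4 MHz, 20.8 MHz, 23.2 MHz.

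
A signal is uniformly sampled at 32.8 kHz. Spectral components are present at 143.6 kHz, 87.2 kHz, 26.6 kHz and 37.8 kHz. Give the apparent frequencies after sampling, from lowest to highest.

5 kHz, 6.2 kHz, 11.2 kHz, 12.4 kHz

fs/2 = 16.4 kHz.
143.6 kHz mod fs = 12.4 kHz.
12.4 kHz ≤ fs/2 = 16.4 kHz, appears at 12.4 kHz.
87.2 kHz mod fs = 21.6 kHz.
21.6 kHz > fs/2 = 16.4 kHz, folds to fs − 21.6 kHz = 11.2 kHz.
26.6 kHz > fs/2 = 16.4 kHz, folds to fs − 26.6 kHz = 6.2 kHz.
37.8 kHz mod fs = 5 kHz.
5 kHz ≤ fs/2 = 16.4 kHz, appears at 5 kHz.
Distinct values: {5 kHz, 6.2 kHz, 11.2 kHz, 12.4 kHz}.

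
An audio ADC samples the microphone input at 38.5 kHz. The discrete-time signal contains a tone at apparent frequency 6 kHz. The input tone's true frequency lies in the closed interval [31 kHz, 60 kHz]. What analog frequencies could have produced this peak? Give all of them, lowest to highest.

Frequencies that alias to 6 kHz are k·fs ± 6 kHz for integer k ≥ 0.
k=0: 6 kHz.
k=1: 32.5 kHz, 44.5 kHz.
k=2: 71 kHz, 83 kHz.
Within [31 kHz, 60 kHz]: 32.5 kHz, 44.5 kHz.

32.5 kHz, 44.5 kHz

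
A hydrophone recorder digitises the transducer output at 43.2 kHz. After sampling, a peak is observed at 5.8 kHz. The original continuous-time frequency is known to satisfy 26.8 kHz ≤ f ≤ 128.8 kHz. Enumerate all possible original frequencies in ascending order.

Frequencies that alias to 5.8 kHz are k·fs ± 5.8 kHz for integer k ≥ 0.
k=0: 5.8 kHz.
k=1: 37.4 kHz, 49 kHz.
k=2: 80.6 kHz, 92.2 kHz.
k=3: 123.8 kHz, 135.4 kHz.
k=4: 167 kHz, 178.6 kHz.
Within [26.8 kHz, 128.8 kHz]: 37.4 kHz, 49 kHz, 80.6 kHz, 92.2 kHz, 123.8 kHz.

37.4 kHz, 49 kHz, 80.6 kHz, 92.2 kHz, 123.8 kHz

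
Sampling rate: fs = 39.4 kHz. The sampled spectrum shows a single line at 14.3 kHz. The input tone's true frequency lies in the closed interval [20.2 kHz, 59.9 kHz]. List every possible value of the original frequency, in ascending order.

25.1 kHz, 53.7 kHz

Frequencies that alias to 14.3 kHz are k·fs ± 14.3 kHz for integer k ≥ 0.
k=0: 14.3 kHz.
k=1: 25.1 kHz, 53.7 kHz.
k=2: 64.5 kHz, 93.1 kHz.
Within [20.2 kHz, 59.9 kHz]: 25.1 kHz, 53.7 kHz.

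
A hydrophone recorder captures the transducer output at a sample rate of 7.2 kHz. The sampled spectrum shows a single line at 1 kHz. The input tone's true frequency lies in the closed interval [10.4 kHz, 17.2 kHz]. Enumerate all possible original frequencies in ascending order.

Frequencies that alias to 1 kHz are k·fs ± 1 kHz for integer k ≥ 0.
k=0: 1 kHz.
k=1: 6.2 kHz, 8.2 kHz.
k=2: 13.4 kHz, 15.4 kHz.
k=3: 20.6 kHz, 22.6 kHz.
Within [10.4 kHz, 17.2 kHz]: 13.4 kHz, 15.4 kHz.

13.4 kHz, 15.4 kHz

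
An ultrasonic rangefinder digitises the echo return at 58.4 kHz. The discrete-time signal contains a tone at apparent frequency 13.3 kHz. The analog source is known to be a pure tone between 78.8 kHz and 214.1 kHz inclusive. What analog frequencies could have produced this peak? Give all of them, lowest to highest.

Frequencies that alias to 13.3 kHz are k·fs ± 13.3 kHz for integer k ≥ 0.
k=0: 13.3 kHz.
k=1: 45.1 kHz, 71.7 kHz.
k=2: 103.5 kHz, 130.1 kHz.
k=3: 161.9 kHz, 188.5 kHz.
k=4: 220.3 kHz, 246.9 kHz.
Within [78.8 kHz, 214.1 kHz]: 103.5 kHz, 130.1 kHz, 161.9 kHz, 188.5 kHz.

103.5 kHz, 130.1 kHz, 161.9 kHz, 188.5 kHz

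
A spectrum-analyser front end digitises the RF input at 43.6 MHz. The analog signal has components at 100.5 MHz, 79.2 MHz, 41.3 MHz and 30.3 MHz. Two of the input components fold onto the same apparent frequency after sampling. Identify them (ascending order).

30.3 MHz, 100.5 MHz

fs/2 = 21.8 MHz.
100.5 MHz mod fs = 13.3 MHz.
13.3 MHz ≤ fs/2 = 21.8 MHz, appears at 13.3 MHz.
79.2 MHz mod fs = 35.6 MHz.
35.6 MHz > fs/2 = 21.8 MHz, folds to fs − 35.6 MHz = 8 MHz.
41.3 MHz > fs/2 = 21.8 MHz, folds to fs − 41.3 MHz = 2.3 MHz.
30.3 MHz > fs/2 = 21.8 MHz, folds to fs − 30.3 MHz = 13.3 MHz.
30.3 MHz and 100.5 MHz both map to 13.3 MHz.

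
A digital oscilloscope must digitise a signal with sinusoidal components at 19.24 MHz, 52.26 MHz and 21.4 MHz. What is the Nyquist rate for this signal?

104.52 MHz

Highest-frequency component: 52.26 MHz.
Nyquist rate = 2 × 52.26 MHz = 104.52 MHz.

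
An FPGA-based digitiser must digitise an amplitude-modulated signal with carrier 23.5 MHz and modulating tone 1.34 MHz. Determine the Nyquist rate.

49.68 MHz

AM sidebands sit at fc ± fm = 22.16 MHz and 24.84 MHz.
Highest-frequency component: 24.84 MHz.
Nyquist rate = 2 × 24.84 MHz = 49.68 MHz.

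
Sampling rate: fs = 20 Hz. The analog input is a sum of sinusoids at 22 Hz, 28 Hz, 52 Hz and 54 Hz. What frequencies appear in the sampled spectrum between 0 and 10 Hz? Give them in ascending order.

fs/2 = 10 Hz.
22 Hz mod fs = 2 Hz.
2 Hz ≤ fs/2 = 10 Hz, appears at 2 Hz.
28 Hz mod fs = 8 Hz.
8 Hz ≤ fs/2 = 10 Hz, appears at 8 Hz.
52 Hz mod fs = 12 Hz.
12 Hz > fs/2 = 10 Hz, folds to fs − 12 Hz = 8 Hz.
54 Hz mod fs = 14 Hz.
14 Hz > fs/2 = 10 Hz, folds to fs − 14 Hz = 6 Hz.
Distinct values: {2 Hz, 6 Hz, 8 Hz}.

2 Hz, 6 Hz, 8 Hz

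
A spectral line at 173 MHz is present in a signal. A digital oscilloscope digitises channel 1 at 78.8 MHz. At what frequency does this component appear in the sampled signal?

15.4 MHz

173 MHz mod fs = 15.4 MHz.
15.4 MHz ≤ fs/2 = 39.4 MHz, appears at 15.4 MHz.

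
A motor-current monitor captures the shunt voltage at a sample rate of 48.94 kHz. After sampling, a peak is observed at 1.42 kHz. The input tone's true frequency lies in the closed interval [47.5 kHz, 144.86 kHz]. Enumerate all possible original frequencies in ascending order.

Frequencies that alias to 1.42 kHz are k·fs ± 1.42 kHz for integer k ≥ 0.
k=0: 1.42 kHz.
k=1: 47.52 kHz, 50.36 kHz.
k=2: 96.46 kHz, 99.3 kHz.
k=3: 145.4 kHz, 148.24 kHz.
Within [47.5 kHz, 144.86 kHz]: 47.52 kHz, 50.36 kHz, 96.46 kHz, 99.3 kHz.

47.52 kHz, 50.36 kHz, 96.46 kHz, 99.3 kHz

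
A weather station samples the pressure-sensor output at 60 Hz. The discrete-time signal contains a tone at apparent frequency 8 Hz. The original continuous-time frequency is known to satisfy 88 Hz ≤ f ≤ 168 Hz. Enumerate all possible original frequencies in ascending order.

Frequencies that alias to 8 Hz are k·fs ± 8 Hz for integer k ≥ 0.
k=0: 8 Hz.
k=1: 52 Hz, 68 Hz.
k=2: 112 Hz, 128 Hz.
k=3: 172 Hz, 188 Hz.
Within [88 Hz, 168 Hz]: 112 Hz, 128 Hz.

112 Hz, 128 Hz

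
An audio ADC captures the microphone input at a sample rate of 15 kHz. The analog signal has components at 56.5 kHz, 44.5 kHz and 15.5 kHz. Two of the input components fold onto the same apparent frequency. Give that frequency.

0.5 kHz

fs/2 = 7.5 kHz.
56.5 kHz mod fs = 11.5 kHz.
11.5 kHz > fs/2 = 7.5 kHz, folds to fs − 11.5 kHz = 3.5 kHz.
44.5 kHz mod fs = 14.5 kHz.
14.5 kHz > fs/2 = 7.5 kHz, folds to fs − 14.5 kHz = 0.5 kHz.
15.5 kHz mod fs = 0.5 kHz.
0.5 kHz ≤ fs/2 = 7.5 kHz, appears at 0.5 kHz.
15.5 kHz and 44.5 kHz both map to 0.5 kHz.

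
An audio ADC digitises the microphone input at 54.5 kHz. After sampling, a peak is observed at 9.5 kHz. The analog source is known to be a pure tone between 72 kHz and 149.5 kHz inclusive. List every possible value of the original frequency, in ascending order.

Frequencies that alias to 9.5 kHz are k·fs ± 9.5 kHz for integer k ≥ 0.
k=0: 9.5 kHz.
k=1: 45 kHz, 64 kHz.
k=2: 99.5 kHz, 118.5 kHz.
k=3: 154 kHz, 173 kHz.
Within [72 kHz, 149.5 kHz]: 99.5 kHz, 118.5 kHz.

99.5 kHz, 118.5 kHz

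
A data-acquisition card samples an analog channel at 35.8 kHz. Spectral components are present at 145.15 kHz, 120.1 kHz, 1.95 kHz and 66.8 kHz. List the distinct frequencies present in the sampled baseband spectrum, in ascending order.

fs/2 = 17.9 kHz.
145.15 kHz mod fs = 1.95 kHz.
1.95 kHz ≤ fs/2 = 17.9 kHz, appears at 1.95 kHz.
120.1 kHz mod fs = 12.7 kHz.
12.7 kHz ≤ fs/2 = 17.9 kHz, appears at 12.7 kHz.
1.95 kHz ≤ fs/2 = 17.9 kHz, passes unchanged.
66.8 kHz mod fs = 31 kHz.
31 kHz > fs/2 = 17.9 kHz, folds to fs − 31 kHz = 4.8 kHz.
Distinct values: {1.95 kHz, 4.8 kHz, 12.7 kHz}.

1.95 kHz, 4.8 kHz, 12.7 kHz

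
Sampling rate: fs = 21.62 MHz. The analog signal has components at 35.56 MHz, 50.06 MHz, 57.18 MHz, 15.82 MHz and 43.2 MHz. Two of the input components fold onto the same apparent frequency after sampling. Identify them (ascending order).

35.56 MHz, 57.18 MHz

fs/2 = 10.81 MHz.
35.56 MHz mod fs = 13.94 MHz.
13.94 MHz > fs/2 = 10.81 MHz, folds to fs − 13.94 MHz = 7.68 MHz.
50.06 MHz mod fs = 6.82 MHz.
6.82 MHz ≤ fs/2 = 10.81 MHz, appears at 6.82 MHz.
57.18 MHz mod fs = 13.94 MHz.
13.94 MHz > fs/2 = 10.81 MHz, folds to fs − 13.94 MHz = 7.68 MHz.
15.82 MHz > fs/2 = 10.81 MHz, folds to fs − 15.82 MHz = 5.8 MHz.
43.2 MHz mod fs = 21.58 MHz.
21.58 MHz > fs/2 = 10.81 MHz, folds to fs − 21.58 MHz = 0.04 MHz.
35.56 MHz and 57.18 MHz both map to 7.68 MHz.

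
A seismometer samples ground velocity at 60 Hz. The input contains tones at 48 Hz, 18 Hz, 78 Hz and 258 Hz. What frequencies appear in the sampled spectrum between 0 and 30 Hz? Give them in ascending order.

fs/2 = 30 Hz.
48 Hz > fs/2 = 30 Hz, folds to fs − 48 Hz = 12 Hz.
18 Hz ≤ fs/2 = 30 Hz, passes unchanged.
78 Hz mod fs = 18 Hz.
18 Hz ≤ fs/2 = 30 Hz, appears at 18 Hz.
258 Hz mod fs = 18 Hz.
18 Hz ≤ fs/2 = 30 Hz, appears at 18 Hz.
Distinct values: {12 Hz, 18 Hz}.

12 Hz, 18 Hz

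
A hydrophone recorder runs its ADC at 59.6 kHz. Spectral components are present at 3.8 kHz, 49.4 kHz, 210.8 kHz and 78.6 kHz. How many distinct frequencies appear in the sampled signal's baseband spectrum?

4

fs/2 = 29.8 kHz.
3.8 kHz ≤ fs/2 = 29.8 kHz, passes unchanged.
49.4 kHz > fs/2 = 29.8 kHz, folds to fs − 49.4 kHz = 10.2 kHz.
210.8 kHz mod fs = 32 kHz.
32 kHz > fs/2 = 29.8 kHz, folds to fs − 32 kHz = 27.6 kHz.
78.6 kHz mod fs = 19 kHz.
19 kHz ≤ fs/2 = 29.8 kHz, appears at 19 kHz.
Distinct values: {3.8 kHz, 10.2 kHz, 19 kHz, 27.6 kHz} → 4.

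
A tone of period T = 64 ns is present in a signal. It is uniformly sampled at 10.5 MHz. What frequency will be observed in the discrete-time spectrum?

5.125 MHz

T = 64 ns → f = 1/T = 15.625 MHz.
15.625 MHz mod fs = 5.125 MHz.
5.125 MHz ≤ fs/2 = 5.25 MHz, appears at 5.125 MHz.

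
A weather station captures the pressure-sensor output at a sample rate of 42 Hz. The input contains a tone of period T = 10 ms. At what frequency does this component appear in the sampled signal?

T = 10 ms → f = 1/T = 100 Hz.
100 Hz mod fs = 16 Hz.
16 Hz ≤ fs/2 = 21 Hz, appears at 16 Hz.

16 Hz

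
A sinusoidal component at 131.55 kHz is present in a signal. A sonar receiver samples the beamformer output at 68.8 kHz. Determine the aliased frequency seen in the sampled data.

131.55 kHz mod fs = 62.75 kHz.
62.75 kHz > fs/2 = 34.4 kHz, folds to fs − 62.75 kHz = 6.05 kHz.

6.05 kHz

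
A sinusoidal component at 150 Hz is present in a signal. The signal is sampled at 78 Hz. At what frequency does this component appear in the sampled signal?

6 Hz

150 Hz mod fs = 72 Hz.
72 Hz > fs/2 = 39 Hz, folds to fs − 72 Hz = 6 Hz.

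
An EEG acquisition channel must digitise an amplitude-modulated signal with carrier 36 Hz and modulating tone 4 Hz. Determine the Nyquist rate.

80 Hz

AM sidebands sit at fc ± fm = 32 Hz and 40 Hz.
Highest-frequency component: 40 Hz.
Nyquist rate = 2 × 40 Hz = 80 Hz.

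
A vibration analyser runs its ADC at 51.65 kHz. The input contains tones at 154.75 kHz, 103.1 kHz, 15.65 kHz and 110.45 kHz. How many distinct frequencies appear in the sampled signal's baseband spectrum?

fs/2 = 25.825 kHz.
154.75 kHz mod fs = 51.45 kHz.
51.45 kHz > fs/2 = 25.825 kHz, folds to fs − 51.45 kHz = 0.2 kHz.
103.1 kHz mod fs = 51.45 kHz.
51.45 kHz > fs/2 = 25.825 kHz, folds to fs − 51.45 kHz = 0.2 kHz.
15.65 kHz ≤ fs/2 = 25.825 kHz, passes unchanged.
110.45 kHz mod fs = 7.15 kHz.
7.15 kHz ≤ fs/2 = 25.825 kHz, appears at 7.15 kHz.
Distinct values: {0.2 kHz, 7.15 kHz, 15.65 kHz} → 3.

3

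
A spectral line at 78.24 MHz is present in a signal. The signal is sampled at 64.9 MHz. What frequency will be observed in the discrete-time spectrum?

13.34 MHz

78.24 MHz mod fs = 13.34 MHz.
13.34 MHz ≤ fs/2 = 32.45 MHz, appears at 13.34 MHz.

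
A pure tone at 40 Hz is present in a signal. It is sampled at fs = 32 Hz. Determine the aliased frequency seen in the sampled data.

40 Hz mod fs = 8 Hz.
8 Hz ≤ fs/2 = 16 Hz, appears at 8 Hz.

8 Hz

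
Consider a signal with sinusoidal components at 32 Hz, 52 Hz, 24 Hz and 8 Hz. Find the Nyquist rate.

Highest-frequency component: 52 Hz.
Nyquist rate = 2 × 52 Hz = 104 Hz.

104 Hz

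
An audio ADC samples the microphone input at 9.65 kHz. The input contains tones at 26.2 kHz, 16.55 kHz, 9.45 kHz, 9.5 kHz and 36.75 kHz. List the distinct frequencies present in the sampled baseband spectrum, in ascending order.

fs/2 = 4.825 kHz.
26.2 kHz mod fs = 6.9 kHz.
6.9 kHz > fs/2 = 4.825 kHz, folds to fs − 6.9 kHz = 2.75 kHz.
16.55 kHz mod fs = 6.9 kHz.
6.9 kHz > fs/2 = 4.825 kHz, folds to fs − 6.9 kHz = 2.75 kHz.
9.45 kHz > fs/2 = 4.825 kHz, folds to fs − 9.45 kHz = 0.2 kHz.
9.5 kHz > fs/2 = 4.825 kHz, folds to fs − 9.5 kHz = 0.15 kHz.
36.75 kHz mod fs = 7.8 kHz.
7.8 kHz > fs/2 = 4.825 kHz, folds to fs − 7.8 kHz = 1.85 kHz.
Distinct values: {0.15 kHz, 0.2 kHz, 1.85 kHz, 2.75 kHz}.

0.15 kHz, 0.2 kHz, 1.85 kHz, 2.75 kHz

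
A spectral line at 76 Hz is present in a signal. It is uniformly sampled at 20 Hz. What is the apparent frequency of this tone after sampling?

4 Hz

76 Hz mod fs = 16 Hz.
16 Hz > fs/2 = 10 Hz, folds to fs − 16 Hz = 4 Hz.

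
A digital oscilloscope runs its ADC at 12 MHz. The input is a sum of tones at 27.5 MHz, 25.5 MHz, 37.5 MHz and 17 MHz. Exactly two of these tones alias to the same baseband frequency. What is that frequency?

fs/2 = 6 MHz.
27.5 MHz mod fs = 3.5 MHz.
3.5 MHz ≤ fs/2 = 6 MHz, appears at 3.5 MHz.
25.5 MHz mod fs = 1.5 MHz.
1.5 MHz ≤ fs/2 = 6 MHz, appears at 1.5 MHz.
37.5 MHz mod fs = 1.5 MHz.
1.5 MHz ≤ fs/2 = 6 MHz, appears at 1.5 MHz.
17 MHz mod fs = 5 MHz.
5 MHz ≤ fs/2 = 6 MHz, appears at 5 MHz.
25.5 MHz and 37.5 MHz both map to 1.5 MHz.

1.5 MHz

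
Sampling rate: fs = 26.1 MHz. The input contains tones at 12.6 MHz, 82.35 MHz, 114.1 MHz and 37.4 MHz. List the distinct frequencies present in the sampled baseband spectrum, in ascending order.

fs/2 = 13.05 MHz.
12.6 MHz ≤ fs/2 = 13.05 MHz, passes unchanged.
82.35 MHz mod fs = 4.05 MHz.
4.05 MHz ≤ fs/2 = 13.05 MHz, appears at 4.05 MHz.
114.1 MHz mod fs = 9.7 MHz.
9.7 MHz ≤ fs/2 = 13.05 MHz, appears at 9.7 MHz.
37.4 MHz mod fs = 11.3 MHz.
11.3 MHz ≤ fs/2 = 13.05 MHz, appears at 11.3 MHz.
Distinct values: {4.05 MHz, 9.7 MHz, 11.3 MHz, 12.6 MHz}.

4.05 MHz, 9.7 MHz, 11.3 MHz, 12.6 MHz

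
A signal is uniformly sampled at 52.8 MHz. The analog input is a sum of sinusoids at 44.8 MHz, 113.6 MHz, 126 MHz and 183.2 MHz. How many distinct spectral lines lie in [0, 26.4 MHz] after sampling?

fs/2 = 26.4 MHz.
44.8 MHz > fs/2 = 26.4 MHz, folds to fs − 44.8 MHz = 8 MHz.
113.6 MHz mod fs = 8 MHz.
8 MHz ≤ fs/2 = 26.4 MHz, appears at 8 MHz.
126 MHz mod fs = 20.4 MHz.
20.4 MHz ≤ fs/2 = 26.4 MHz, appears at 20.4 MHz.
183.2 MHz mod fs = 24.8 MHz.
24.8 MHz ≤ fs/2 = 26.4 MHz, appears at 24.8 MHz.
Distinct values: {8 MHz, 20.4 MHz, 24.8 MHz} → 3.

3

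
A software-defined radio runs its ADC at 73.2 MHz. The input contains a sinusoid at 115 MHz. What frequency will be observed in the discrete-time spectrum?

115 MHz mod fs = 41.8 MHz.
41.8 MHz > fs/2 = 36.6 MHz, folds to fs − 41.8 MHz = 31.4 MHz.

31.4 MHz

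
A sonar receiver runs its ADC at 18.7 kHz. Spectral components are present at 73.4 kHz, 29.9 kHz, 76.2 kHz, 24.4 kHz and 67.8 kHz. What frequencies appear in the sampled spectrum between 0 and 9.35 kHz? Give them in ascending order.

1.4 kHz, 5.7 kHz, 7 kHz, 7.5 kHz

fs/2 = 9.35 kHz.
73.4 kHz mod fs = 17.3 kHz.
17.3 kHz > fs/2 = 9.35 kHz, folds to fs − 17.3 kHz = 1.4 kHz.
29.9 kHz mod fs = 11.2 kHz.
11.2 kHz > fs/2 = 9.35 kHz, folds to fs − 11.2 kHz = 7.5 kHz.
76.2 kHz mod fs = 1.4 kHz.
1.4 kHz ≤ fs/2 = 9.35 kHz, appears at 1.4 kHz.
24.4 kHz mod fs = 5.7 kHz.
5.7 kHz ≤ fs/2 = 9.35 kHz, appears at 5.7 kHz.
67.8 kHz mod fs = 11.7 kHz.
11.7 kHz > fs/2 = 9.35 kHz, folds to fs − 11.7 kHz = 7 kHz.
Distinct values: {1.4 kHz, 5.7 kHz, 7 kHz, 7.5 kHz}.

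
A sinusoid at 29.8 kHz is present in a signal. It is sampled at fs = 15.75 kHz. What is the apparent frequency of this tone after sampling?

29.8 kHz mod fs = 14.05 kHz.
14.05 kHz > fs/2 = 7.875 kHz, folds to fs − 14.05 kHz = 1.7 kHz.

1.7 kHz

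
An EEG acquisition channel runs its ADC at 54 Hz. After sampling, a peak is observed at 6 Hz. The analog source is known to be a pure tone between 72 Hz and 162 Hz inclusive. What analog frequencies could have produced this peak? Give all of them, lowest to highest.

Frequencies that alias to 6 Hz are k·fs ± 6 Hz for integer k ≥ 0.
k=0: 6 Hz.
k=1: 48 Hz, 60 Hz.
k=2: 102 Hz, 114 Hz.
k=3: 156 Hz, 168 Hz.
k=4: 210 Hz, 222 Hz.
Within [72 Hz, 162 Hz]: 102 Hz, 114 Hz, 156 Hz.

102 Hz, 114 Hz, 156 Hz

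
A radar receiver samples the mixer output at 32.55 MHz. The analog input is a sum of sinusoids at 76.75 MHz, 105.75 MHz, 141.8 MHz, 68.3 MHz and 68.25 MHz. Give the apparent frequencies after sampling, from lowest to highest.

fs/2 = 16.275 MHz.
76.75 MHz mod fs = 11.65 MHz.
11.65 MHz ≤ fs/2 = 16.275 MHz, appears at 11.65 MHz.
105.75 MHz mod fs = 8.1 MHz.
8.1 MHz ≤ fs/2 = 16.275 MHz, appears at 8.1 MHz.
141.8 MHz mod fs = 11.6 MHz.
11.6 MHz ≤ fs/2 = 16.275 MHz, appears at 11.6 MHz.
68.3 MHz mod fs = 3.2 MHz.
3.2 MHz ≤ fs/2 = 16.275 MHz, appears at 3.2 MHz.
68.25 MHz mod fs = 3.15 MHz.
3.15 MHz ≤ fs/2 = 16.275 MHz, appears at 3.15 MHz.
Distinct values: {3.15 MHz, 3.2 MHz, 8.1 MHz, 11.6 MHz, 11.65 MHz}.

3.15 MHz, 3.2 MHz, 8.1 MHz, 11.6 MHz, 11.65 MHz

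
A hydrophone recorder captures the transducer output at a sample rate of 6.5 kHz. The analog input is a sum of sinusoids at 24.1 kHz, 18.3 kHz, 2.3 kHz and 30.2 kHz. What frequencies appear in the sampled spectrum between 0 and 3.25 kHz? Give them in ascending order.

1.2 kHz, 1.9 kHz, 2.3 kHz

fs/2 = 3.25 kHz.
24.1 kHz mod fs = 4.6 kHz.
4.6 kHz > fs/2 = 3.25 kHz, folds to fs − 4.6 kHz = 1.9 kHz.
18.3 kHz mod fs = 5.3 kHz.
5.3 kHz > fs/2 = 3.25 kHz, folds to fs − 5.3 kHz = 1.2 kHz.
2.3 kHz ≤ fs/2 = 3.25 kHz, passes unchanged.
30.2 kHz mod fs = 4.2 kHz.
4.2 kHz > fs/2 = 3.25 kHz, folds to fs − 4.2 kHz = 2.3 kHz.
Distinct values: {1.2 kHz, 1.9 kHz, 2.3 kHz}.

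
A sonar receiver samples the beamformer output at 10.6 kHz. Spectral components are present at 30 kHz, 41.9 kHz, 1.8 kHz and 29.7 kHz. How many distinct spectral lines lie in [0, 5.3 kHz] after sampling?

fs/2 = 5.3 kHz.
30 kHz mod fs = 8.8 kHz.
8.8 kHz > fs/2 = 5.3 kHz, folds to fs − 8.8 kHz = 1.8 kHz.
41.9 kHz mod fs = 10.1 kHz.
10.1 kHz > fs/2 = 5.3 kHz, folds to fs − 10.1 kHz = 0.5 kHz.
1.8 kHz ≤ fs/2 = 5.3 kHz, passes unchanged.
29.7 kHz mod fs = 8.5 kHz.
8.5 kHz > fs/2 = 5.3 kHz, folds to fs − 8.5 kHz = 2.1 kHz.
Distinct values: {0.5 kHz, 1.8 kHz, 2.1 kHz} → 3.

3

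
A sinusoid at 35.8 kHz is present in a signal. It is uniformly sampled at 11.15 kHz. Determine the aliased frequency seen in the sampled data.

2.35 kHz

35.8 kHz mod fs = 2.35 kHz.
2.35 kHz ≤ fs/2 = 5.575 kHz, appears at 2.35 kHz.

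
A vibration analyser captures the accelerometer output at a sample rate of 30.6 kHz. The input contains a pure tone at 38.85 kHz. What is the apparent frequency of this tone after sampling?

8.25 kHz

38.85 kHz mod fs = 8.25 kHz.
8.25 kHz ≤ fs/2 = 15.3 kHz, appears at 8.25 kHz.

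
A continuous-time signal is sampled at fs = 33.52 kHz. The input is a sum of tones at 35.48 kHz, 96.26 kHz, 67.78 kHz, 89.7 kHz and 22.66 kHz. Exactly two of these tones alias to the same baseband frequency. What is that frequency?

fs/2 = 16.76 kHz.
35.48 kHz mod fs = 1.96 kHz.
1.96 kHz ≤ fs/2 = 16.76 kHz, appears at 1.96 kHz.
96.26 kHz mod fs = 29.22 kHz.
29.22 kHz > fs/2 = 16.76 kHz, folds to fs − 29.22 kHz = 4.3 kHz.
67.78 kHz mod fs = 0.74 kHz.
0.74 kHz ≤ fs/2 = 16.76 kHz, appears at 0.74 kHz.
89.7 kHz mod fs = 22.66 kHz.
22.66 kHz > fs/2 = 16.76 kHz, folds to fs − 22.66 kHz = 10.86 kHz.
22.66 kHz > fs/2 = 16.76 kHz, folds to fs − 22.66 kHz = 10.86 kHz.
22.66 kHz and 89.7 kHz both map to 10.86 kHz.

10.86 kHz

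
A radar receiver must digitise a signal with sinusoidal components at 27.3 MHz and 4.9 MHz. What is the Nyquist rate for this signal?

Highest-frequency component: 27.3 MHz.
Nyquist rate = 2 × 27.3 MHz = 54.6 MHz.

54.6 MHz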